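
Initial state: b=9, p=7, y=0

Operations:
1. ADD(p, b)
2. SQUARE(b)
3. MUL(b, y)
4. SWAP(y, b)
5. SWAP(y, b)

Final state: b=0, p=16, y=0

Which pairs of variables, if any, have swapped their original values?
None

Comparing initial and final values:
y: 0 → 0
b: 9 → 0
p: 7 → 16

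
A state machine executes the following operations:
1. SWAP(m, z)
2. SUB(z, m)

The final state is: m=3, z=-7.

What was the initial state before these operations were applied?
m=-4, z=3

Working backwards:
Final state: m=3, z=-7
Before step 2 (SUB(z, m)): m=3, z=-4
Before step 1 (SWAP(m, z)): m=-4, z=3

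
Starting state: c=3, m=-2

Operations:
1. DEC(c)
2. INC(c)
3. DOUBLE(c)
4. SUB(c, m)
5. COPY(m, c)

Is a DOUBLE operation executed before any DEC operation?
No

First DOUBLE: step 3
First DEC: step 1
Since 3 > 1, DEC comes first.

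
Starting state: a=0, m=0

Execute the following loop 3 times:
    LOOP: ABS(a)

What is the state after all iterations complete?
a=0, m=0

Iteration trace:
Start: a=0, m=0
After iteration 1: a=0, m=0
After iteration 2: a=0, m=0
After iteration 3: a=0, m=0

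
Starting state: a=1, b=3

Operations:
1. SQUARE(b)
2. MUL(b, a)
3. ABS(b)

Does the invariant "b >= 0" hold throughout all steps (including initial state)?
Yes

The invariant holds at every step.

State at each step:
Initial: a=1, b=3
After step 1: a=1, b=9
After step 2: a=1, b=9
After step 3: a=1, b=9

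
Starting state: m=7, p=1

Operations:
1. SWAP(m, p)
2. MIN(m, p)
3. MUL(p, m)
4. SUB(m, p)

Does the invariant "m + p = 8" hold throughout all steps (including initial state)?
No, violated after step 4

The invariant is violated after step 4.

State at each step:
Initial: m=7, p=1
After step 1: m=1, p=7
After step 2: m=1, p=7
After step 3: m=1, p=7
After step 4: m=-6, p=7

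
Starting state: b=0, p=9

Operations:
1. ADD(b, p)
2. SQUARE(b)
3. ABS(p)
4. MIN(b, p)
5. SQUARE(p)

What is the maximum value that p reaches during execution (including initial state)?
81

Values of p at each step:
Initial: p = 9
After step 1: p = 9
After step 2: p = 9
After step 3: p = 9
After step 4: p = 9
After step 5: p = 81 ← maximum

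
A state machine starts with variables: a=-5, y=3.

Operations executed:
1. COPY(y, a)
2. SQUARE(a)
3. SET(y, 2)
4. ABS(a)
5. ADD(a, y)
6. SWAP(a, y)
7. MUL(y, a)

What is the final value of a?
a = 2

Tracing execution:
Step 1: COPY(y, a) → a = -5
Step 2: SQUARE(a) → a = 25
Step 3: SET(y, 2) → a = 25
Step 4: ABS(a) → a = 25
Step 5: ADD(a, y) → a = 27
Step 6: SWAP(a, y) → a = 2
Step 7: MUL(y, a) → a = 2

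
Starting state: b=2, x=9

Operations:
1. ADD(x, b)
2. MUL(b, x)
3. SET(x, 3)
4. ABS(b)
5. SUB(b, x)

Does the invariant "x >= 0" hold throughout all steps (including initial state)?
Yes

The invariant holds at every step.

State at each step:
Initial: b=2, x=9
After step 1: b=2, x=11
After step 2: b=22, x=11
After step 3: b=22, x=3
After step 4: b=22, x=3
After step 5: b=19, x=3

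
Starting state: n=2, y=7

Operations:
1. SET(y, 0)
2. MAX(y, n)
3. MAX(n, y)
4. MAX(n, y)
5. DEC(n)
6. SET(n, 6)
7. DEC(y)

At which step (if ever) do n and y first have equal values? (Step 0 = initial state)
Step 2

n and y first become equal after step 2.

Comparing values at each step:
Initial: n=2, y=7
After step 1: n=2, y=0
After step 2: n=2, y=2 ← equal!
After step 3: n=2, y=2 ← equal!
After step 4: n=2, y=2 ← equal!
After step 5: n=1, y=2
After step 6: n=6, y=2
After step 7: n=6, y=1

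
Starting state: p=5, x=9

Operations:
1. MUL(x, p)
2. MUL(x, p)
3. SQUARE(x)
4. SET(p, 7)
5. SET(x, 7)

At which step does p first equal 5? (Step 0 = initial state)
Step 0

Tracing p:
Initial: p = 5 ← first occurrence
After step 1: p = 5
After step 2: p = 5
After step 3: p = 5
After step 4: p = 7
After step 5: p = 7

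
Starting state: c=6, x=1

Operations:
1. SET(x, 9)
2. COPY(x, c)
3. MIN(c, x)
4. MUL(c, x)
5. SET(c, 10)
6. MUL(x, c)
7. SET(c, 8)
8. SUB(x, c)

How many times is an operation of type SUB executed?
1

Counting SUB operations:
Step 8: SUB(x, c) ← SUB
Total: 1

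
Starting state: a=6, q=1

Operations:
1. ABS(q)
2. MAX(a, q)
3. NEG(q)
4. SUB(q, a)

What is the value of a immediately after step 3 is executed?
a = 6

Tracing a through execution:
Initial: a = 6
After step 1 (ABS(q)): a = 6
After step 2 (MAX(a, q)): a = 6
After step 3 (NEG(q)): a = 6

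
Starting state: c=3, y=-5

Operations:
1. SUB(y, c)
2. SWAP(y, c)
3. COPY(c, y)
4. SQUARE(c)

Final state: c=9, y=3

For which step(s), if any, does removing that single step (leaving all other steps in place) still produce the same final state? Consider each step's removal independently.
Step(s) 1

Testing removal of each single step:
Without step 1: final = c=9, y=3 (same)
Without step 2: final = c=64, y=-8 (different)
Without step 3: final = c=64, y=3 (different)
Without step 4: final = c=3, y=3 (different)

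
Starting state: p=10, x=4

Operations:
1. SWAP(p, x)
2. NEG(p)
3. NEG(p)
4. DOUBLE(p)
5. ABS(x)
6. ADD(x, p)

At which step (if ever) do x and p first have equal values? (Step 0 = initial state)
Never

x and p never become equal during execution.

Comparing values at each step:
Initial: x=4, p=10
After step 1: x=10, p=4
After step 2: x=10, p=-4
After step 3: x=10, p=4
After step 4: x=10, p=8
After step 5: x=10, p=8
After step 6: x=18, p=8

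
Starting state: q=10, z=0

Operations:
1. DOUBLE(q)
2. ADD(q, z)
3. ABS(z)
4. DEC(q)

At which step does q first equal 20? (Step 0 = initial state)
Step 1

Tracing q:
Initial: q = 10
After step 1: q = 20 ← first occurrence
After step 2: q = 20
After step 3: q = 20
After step 4: q = 19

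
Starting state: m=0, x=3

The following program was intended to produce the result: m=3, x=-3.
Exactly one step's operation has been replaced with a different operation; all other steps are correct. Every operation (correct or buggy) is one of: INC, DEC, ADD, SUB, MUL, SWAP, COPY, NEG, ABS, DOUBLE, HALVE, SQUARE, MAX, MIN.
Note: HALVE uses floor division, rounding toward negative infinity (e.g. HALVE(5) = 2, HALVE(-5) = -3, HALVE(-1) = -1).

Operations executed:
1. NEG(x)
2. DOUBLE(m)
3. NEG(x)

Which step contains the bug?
Step 3

Trace with buggy code:
Initial: m=0, x=3
After step 1: m=0, x=-3
After step 2: m=0, x=-3
After step 3: m=0, x=3
Actual final m=0, x=3 ≠ expected m=3, x=-3.
Step 3 is the only position where a single-operation replacement can produce the expected result.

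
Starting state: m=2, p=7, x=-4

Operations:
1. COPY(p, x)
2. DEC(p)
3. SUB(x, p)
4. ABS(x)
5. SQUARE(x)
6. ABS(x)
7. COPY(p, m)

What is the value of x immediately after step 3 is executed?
x = 1

Tracing x through execution:
Initial: x = -4
After step 1 (COPY(p, x)): x = -4
After step 2 (DEC(p)): x = -4
After step 3 (SUB(x, p)): x = 1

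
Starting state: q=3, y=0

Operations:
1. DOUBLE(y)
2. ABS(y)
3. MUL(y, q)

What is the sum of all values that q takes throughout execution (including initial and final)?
12

Values of q at each step:
Initial: q = 3
After step 1: q = 3
After step 2: q = 3
After step 3: q = 3
Sum = 3 + 3 + 3 + 3 = 12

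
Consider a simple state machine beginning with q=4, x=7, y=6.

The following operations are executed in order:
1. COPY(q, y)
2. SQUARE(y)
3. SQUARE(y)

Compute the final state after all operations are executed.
{q: 6, x: 7, y: 1296}

Step-by-step execution:
Initial: q=4, x=7, y=6
After step 1 (COPY(q, y)): q=6, x=7, y=6
After step 2 (SQUARE(y)): q=6, x=7, y=36
After step 3 (SQUARE(y)): q=6, x=7, y=1296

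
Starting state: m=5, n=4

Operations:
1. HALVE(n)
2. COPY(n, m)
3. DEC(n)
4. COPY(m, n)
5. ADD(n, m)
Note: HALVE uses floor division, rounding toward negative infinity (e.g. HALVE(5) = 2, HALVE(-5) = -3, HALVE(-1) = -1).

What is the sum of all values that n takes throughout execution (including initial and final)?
27

Values of n at each step:
Initial: n = 4
After step 1: n = 2
After step 2: n = 5
After step 3: n = 4
After step 4: n = 4
After step 5: n = 8
Sum = 4 + 2 + 5 + 4 + 4 + 8 = 27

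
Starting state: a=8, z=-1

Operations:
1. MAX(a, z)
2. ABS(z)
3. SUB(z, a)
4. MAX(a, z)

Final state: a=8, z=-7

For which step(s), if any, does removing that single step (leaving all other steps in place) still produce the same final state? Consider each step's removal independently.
Step(s) 1, 4

Testing removal of each single step:
Without step 1: final = a=8, z=-7 (same)
Without step 2: final = a=8, z=-9 (different)
Without step 3: final = a=8, z=1 (different)
Without step 4: final = a=8, z=-7 (same)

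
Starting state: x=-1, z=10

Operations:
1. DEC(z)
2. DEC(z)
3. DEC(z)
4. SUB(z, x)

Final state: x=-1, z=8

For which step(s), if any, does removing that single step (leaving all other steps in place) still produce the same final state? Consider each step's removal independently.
None - removing any single step changes the final result

Testing removal of each single step:
Without step 1: final = x=-1, z=9 (different)
Without step 2: final = x=-1, z=9 (different)
Without step 3: final = x=-1, z=9 (different)
Without step 4: final = x=-1, z=7 (different)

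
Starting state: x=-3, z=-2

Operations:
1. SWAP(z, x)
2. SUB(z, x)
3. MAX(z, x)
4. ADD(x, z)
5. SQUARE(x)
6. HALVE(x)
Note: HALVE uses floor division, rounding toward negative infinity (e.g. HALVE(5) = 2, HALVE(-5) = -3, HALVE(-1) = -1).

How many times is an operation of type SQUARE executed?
1

Counting SQUARE operations:
Step 5: SQUARE(x) ← SQUARE
Total: 1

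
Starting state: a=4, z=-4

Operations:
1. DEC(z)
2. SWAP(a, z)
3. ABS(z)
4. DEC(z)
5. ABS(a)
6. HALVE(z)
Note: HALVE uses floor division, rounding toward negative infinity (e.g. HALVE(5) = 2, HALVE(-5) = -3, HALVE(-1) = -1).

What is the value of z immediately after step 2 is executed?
z = 4

Tracing z through execution:
Initial: z = -4
After step 1 (DEC(z)): z = -5
After step 2 (SWAP(a, z)): z = 4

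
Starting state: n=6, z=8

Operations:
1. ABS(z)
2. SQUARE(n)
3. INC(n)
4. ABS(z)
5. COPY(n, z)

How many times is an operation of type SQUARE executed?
1

Counting SQUARE operations:
Step 2: SQUARE(n) ← SQUARE
Total: 1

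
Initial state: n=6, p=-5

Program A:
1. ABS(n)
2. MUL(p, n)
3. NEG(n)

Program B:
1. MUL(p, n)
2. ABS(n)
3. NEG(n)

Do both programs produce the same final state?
Yes

Program A final state: n=-6, p=-30
Program B final state: n=-6, p=-30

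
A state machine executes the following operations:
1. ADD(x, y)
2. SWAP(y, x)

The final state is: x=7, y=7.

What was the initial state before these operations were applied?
x=0, y=7

Working backwards:
Final state: x=7, y=7
Before step 2 (SWAP(y, x)): x=7, y=7
Before step 1 (ADD(x, y)): x=0, y=7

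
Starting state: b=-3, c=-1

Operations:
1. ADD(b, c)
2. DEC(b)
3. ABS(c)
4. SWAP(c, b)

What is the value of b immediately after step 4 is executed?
b = 1

Tracing b through execution:
Initial: b = -3
After step 1 (ADD(b, c)): b = -4
After step 2 (DEC(b)): b = -5
After step 3 (ABS(c)): b = -5
After step 4 (SWAP(c, b)): b = 1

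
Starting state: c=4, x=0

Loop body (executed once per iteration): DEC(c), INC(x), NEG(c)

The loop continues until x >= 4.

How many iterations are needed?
4

Tracing iterations:
Initial: c=4, x=0
After iteration 1: c=-3, x=1
After iteration 2: c=4, x=2
After iteration 3: c=-3, x=3
After iteration 4: c=4, x=4
x >= 4 now holds, so the loop exits after 4 iterations.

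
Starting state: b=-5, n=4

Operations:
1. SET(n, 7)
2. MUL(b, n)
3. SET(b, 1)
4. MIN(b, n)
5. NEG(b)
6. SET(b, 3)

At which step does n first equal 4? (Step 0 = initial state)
Step 0

Tracing n:
Initial: n = 4 ← first occurrence
After step 1: n = 7
After step 2: n = 7
After step 3: n = 7
After step 4: n = 7
After step 5: n = 7
After step 6: n = 7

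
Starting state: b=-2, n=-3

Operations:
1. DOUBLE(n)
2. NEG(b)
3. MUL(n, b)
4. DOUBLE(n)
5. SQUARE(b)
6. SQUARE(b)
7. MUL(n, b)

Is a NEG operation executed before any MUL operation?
Yes

First NEG: step 2
First MUL: step 3
Since 2 < 3, NEG comes first.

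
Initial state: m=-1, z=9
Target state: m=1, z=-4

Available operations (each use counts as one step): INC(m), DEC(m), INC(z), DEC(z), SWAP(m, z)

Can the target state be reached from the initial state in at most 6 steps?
No

The target state cannot be reached within 6 steps.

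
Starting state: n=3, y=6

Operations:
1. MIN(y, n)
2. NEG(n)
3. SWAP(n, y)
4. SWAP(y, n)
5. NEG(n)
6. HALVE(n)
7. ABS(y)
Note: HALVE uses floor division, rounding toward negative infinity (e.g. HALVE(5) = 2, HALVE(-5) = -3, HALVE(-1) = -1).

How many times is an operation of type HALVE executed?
1

Counting HALVE operations:
Step 6: HALVE(n) ← HALVE
Total: 1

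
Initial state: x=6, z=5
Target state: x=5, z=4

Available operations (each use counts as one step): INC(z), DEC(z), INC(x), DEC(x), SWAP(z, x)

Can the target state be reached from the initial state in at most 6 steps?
Yes

Path (2 steps): DEC(z) → DEC(x)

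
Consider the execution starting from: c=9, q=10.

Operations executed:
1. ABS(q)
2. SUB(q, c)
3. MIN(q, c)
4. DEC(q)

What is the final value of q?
q = 0

Tracing execution:
Step 1: ABS(q) → q = 10
Step 2: SUB(q, c) → q = 1
Step 3: MIN(q, c) → q = 1
Step 4: DEC(q) → q = 0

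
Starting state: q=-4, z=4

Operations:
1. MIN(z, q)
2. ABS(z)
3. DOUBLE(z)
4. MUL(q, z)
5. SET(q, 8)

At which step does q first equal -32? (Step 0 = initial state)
Step 4

Tracing q:
Initial: q = -4
After step 1: q = -4
After step 2: q = -4
After step 3: q = -4
After step 4: q = -32 ← first occurrence
After step 5: q = 8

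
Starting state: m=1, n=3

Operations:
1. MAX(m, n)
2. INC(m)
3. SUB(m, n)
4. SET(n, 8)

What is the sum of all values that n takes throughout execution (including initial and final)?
20

Values of n at each step:
Initial: n = 3
After step 1: n = 3
After step 2: n = 3
After step 3: n = 3
After step 4: n = 8
Sum = 3 + 3 + 3 + 3 + 8 = 20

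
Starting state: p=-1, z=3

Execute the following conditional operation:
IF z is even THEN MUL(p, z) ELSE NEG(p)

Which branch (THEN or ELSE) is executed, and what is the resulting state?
Branch: ELSE, Final state: p=1, z=3

Evaluating condition: z is even
Condition is False, so ELSE branch executes
After NEG(p): p=1, z=3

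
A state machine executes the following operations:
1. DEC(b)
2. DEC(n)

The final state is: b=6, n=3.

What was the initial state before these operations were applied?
b=7, n=4

Working backwards:
Final state: b=6, n=3
Before step 2 (DEC(n)): b=6, n=4
Before step 1 (DEC(b)): b=7, n=4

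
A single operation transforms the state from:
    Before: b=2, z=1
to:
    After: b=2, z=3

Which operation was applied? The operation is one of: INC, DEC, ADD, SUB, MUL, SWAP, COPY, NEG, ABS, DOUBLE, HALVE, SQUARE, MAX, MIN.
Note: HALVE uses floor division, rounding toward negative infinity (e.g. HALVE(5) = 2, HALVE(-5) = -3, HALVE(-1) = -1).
ADD(z, b)

Analyzing the change:
Before: b=2, z=1
After: b=2, z=3
Variable z changed from 1 to 3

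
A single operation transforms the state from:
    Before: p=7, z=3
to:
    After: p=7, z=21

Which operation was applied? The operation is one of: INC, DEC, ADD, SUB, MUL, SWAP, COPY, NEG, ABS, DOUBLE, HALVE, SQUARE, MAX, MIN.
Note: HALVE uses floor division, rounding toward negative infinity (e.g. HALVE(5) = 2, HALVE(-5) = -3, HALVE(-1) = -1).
MUL(z, p)

Analyzing the change:
Before: p=7, z=3
After: p=7, z=21
Variable z changed from 3 to 21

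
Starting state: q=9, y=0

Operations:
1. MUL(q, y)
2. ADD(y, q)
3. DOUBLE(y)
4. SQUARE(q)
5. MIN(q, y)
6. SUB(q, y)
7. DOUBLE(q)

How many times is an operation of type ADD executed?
1

Counting ADD operations:
Step 2: ADD(y, q) ← ADD
Total: 1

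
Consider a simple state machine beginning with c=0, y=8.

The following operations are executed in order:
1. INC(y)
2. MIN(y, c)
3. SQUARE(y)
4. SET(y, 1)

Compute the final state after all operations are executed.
{c: 0, y: 1}

Step-by-step execution:
Initial: c=0, y=8
After step 1 (INC(y)): c=0, y=9
After step 2 (MIN(y, c)): c=0, y=0
After step 3 (SQUARE(y)): c=0, y=0
After step 4 (SET(y, 1)): c=0, y=1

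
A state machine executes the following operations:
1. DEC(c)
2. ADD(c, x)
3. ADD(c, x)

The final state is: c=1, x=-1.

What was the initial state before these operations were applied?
c=4, x=-1

Working backwards:
Final state: c=1, x=-1
Before step 3 (ADD(c, x)): c=2, x=-1
Before step 2 (ADD(c, x)): c=3, x=-1
Before step 1 (DEC(c)): c=4, x=-1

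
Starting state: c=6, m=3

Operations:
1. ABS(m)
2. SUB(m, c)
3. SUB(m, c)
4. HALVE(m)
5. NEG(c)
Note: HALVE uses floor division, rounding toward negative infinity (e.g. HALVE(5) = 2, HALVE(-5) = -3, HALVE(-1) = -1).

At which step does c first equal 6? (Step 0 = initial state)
Step 0

Tracing c:
Initial: c = 6 ← first occurrence
After step 1: c = 6
After step 2: c = 6
After step 3: c = 6
After step 4: c = 6
After step 5: c = -6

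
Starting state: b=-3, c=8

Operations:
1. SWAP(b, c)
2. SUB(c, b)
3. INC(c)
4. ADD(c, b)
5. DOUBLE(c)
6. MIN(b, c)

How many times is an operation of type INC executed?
1

Counting INC operations:
Step 3: INC(c) ← INC
Total: 1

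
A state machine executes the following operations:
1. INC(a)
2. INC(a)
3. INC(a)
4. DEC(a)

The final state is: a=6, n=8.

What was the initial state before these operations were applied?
a=4, n=8

Working backwards:
Final state: a=6, n=8
Before step 4 (DEC(a)): a=7, n=8
Before step 3 (INC(a)): a=6, n=8
Before step 2 (INC(a)): a=5, n=8
Before step 1 (INC(a)): a=4, n=8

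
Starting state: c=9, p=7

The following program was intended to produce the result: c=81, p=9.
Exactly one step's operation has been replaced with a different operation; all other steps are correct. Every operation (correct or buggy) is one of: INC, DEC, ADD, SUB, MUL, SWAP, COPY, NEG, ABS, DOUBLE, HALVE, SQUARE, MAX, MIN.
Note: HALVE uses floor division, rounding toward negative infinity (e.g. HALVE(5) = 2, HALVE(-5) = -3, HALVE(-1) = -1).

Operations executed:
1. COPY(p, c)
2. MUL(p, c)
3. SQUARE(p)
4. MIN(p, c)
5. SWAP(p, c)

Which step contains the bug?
Step 5

Trace with buggy code:
Initial: c=9, p=7
After step 1: c=9, p=9
After step 2: c=9, p=81
After step 3: c=9, p=6561
After step 4: c=9, p=9
After step 5: c=9, p=9
Actual final c=9, p=9 ≠ expected c=81, p=9.
Step 5 is the only position where a single-operation replacement can produce the expected result.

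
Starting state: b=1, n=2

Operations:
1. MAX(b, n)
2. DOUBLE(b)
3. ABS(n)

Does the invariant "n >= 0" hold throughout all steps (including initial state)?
Yes

The invariant holds at every step.

State at each step:
Initial: b=1, n=2
After step 1: b=2, n=2
After step 2: b=4, n=2
After step 3: b=4, n=2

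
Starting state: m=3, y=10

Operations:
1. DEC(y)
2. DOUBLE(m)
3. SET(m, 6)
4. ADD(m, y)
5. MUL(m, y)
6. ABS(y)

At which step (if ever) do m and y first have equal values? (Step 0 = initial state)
Never

m and y never become equal during execution.

Comparing values at each step:
Initial: m=3, y=10
After step 1: m=3, y=9
After step 2: m=6, y=9
After step 3: m=6, y=9
After step 4: m=15, y=9
After step 5: m=135, y=9
After step 6: m=135, y=9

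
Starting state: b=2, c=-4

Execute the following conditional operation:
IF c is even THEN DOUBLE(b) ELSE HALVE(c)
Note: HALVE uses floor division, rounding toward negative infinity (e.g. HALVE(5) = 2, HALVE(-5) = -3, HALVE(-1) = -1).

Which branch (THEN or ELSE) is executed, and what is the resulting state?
Branch: THEN, Final state: b=4, c=-4

Evaluating condition: c is even
Condition is True, so THEN branch executes
After DOUBLE(b): b=4, c=-4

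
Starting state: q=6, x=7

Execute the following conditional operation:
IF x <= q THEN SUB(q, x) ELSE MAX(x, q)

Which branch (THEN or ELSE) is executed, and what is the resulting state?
Branch: ELSE, Final state: q=6, x=7

Evaluating condition: x <= q
x = 7, q = 6
Condition is False, so ELSE branch executes
After MAX(x, q): q=6, x=7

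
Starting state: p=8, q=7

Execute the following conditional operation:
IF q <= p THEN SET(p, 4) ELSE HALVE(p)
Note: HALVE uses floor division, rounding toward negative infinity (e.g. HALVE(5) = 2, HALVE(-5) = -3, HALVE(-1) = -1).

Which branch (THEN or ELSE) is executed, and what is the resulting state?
Branch: THEN, Final state: p=4, q=7

Evaluating condition: q <= p
q = 7, p = 8
Condition is True, so THEN branch executes
After SET(p, 4): p=4, q=7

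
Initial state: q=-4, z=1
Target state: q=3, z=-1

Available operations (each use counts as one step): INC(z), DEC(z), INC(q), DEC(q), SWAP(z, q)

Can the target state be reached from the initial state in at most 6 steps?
Yes

Path (6 steps): INC(z) → INC(z) → INC(q) → INC(q) → INC(q) → SWAP(z, q)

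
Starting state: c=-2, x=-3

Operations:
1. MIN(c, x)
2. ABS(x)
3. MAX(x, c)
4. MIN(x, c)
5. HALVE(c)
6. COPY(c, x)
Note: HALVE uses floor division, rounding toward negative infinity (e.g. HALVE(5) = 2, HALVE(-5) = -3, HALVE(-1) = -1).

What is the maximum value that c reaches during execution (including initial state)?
-2

Values of c at each step:
Initial: c = -2 ← maximum
After step 1: c = -3
After step 2: c = -3
After step 3: c = -3
After step 4: c = -3
After step 5: c = -2
After step 6: c = -3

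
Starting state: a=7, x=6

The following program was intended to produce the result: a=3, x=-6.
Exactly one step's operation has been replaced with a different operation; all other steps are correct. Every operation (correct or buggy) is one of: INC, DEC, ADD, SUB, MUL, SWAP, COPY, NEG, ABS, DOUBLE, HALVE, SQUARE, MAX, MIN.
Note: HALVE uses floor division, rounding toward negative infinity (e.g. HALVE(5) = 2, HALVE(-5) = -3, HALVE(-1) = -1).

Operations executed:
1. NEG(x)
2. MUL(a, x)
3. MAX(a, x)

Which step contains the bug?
Step 2

Trace with buggy code:
Initial: a=7, x=6
After step 1: a=7, x=-6
After step 2: a=-42, x=-6
After step 3: a=-6, x=-6
Actual final a=-6, x=-6 ≠ expected a=3, x=-6.
Step 2 is the only position where a single-operation replacement can produce the expected result.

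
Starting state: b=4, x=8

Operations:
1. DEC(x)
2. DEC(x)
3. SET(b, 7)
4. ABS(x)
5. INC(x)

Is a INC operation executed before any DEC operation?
No

First INC: step 5
First DEC: step 1
Since 5 > 1, DEC comes first.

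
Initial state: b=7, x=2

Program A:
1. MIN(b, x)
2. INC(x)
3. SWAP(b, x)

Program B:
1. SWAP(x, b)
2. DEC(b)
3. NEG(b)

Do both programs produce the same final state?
No

Program A final state: b=3, x=2
Program B final state: b=-1, x=7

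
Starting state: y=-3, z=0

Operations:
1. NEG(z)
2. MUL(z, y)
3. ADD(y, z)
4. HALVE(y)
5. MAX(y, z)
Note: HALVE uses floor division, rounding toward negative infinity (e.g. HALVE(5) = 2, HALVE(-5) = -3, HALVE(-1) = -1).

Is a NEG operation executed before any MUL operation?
Yes

First NEG: step 1
First MUL: step 2
Since 1 < 2, NEG comes first.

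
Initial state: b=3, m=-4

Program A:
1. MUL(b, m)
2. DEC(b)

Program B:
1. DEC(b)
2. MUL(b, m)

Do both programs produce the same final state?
No

Program A final state: b=-13, m=-4
Program B final state: b=-8, m=-4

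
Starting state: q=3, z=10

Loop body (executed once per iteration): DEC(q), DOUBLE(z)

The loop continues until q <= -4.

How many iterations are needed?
7

Tracing iterations:
Initial: q=3, z=10
After iteration 1: q=2, z=20
After iteration 2: q=1, z=40
After iteration 3: q=0, z=80
After iteration 4: q=-1, z=160
After iteration 5: q=-2, z=320
After iteration 6: q=-3, z=640
After iteration 7: q=-4, z=1280
q <= -4 now holds, so the loop exits after 7 iterations.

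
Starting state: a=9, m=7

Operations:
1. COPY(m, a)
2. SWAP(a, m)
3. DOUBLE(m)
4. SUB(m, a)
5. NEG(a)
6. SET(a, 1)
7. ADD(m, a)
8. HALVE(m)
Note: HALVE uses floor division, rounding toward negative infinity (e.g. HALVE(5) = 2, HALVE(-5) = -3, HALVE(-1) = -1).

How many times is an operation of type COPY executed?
1

Counting COPY operations:
Step 1: COPY(m, a) ← COPY
Total: 1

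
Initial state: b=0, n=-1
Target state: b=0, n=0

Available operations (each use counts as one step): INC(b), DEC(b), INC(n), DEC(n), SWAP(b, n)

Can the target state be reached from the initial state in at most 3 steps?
Yes

Path (1 step): INC(n)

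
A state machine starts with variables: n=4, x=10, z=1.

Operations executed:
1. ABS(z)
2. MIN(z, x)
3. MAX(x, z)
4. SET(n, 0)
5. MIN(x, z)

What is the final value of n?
n = 0

Tracing execution:
Step 1: ABS(z) → n = 4
Step 2: MIN(z, x) → n = 4
Step 3: MAX(x, z) → n = 4
Step 4: SET(n, 0) → n = 0
Step 5: MIN(x, z) → n = 0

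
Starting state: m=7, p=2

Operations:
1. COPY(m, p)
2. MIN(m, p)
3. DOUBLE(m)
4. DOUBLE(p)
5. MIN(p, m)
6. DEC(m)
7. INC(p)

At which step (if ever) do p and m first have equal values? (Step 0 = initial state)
Step 1

p and m first become equal after step 1.

Comparing values at each step:
Initial: p=2, m=7
After step 1: p=2, m=2 ← equal!
After step 2: p=2, m=2 ← equal!
After step 3: p=2, m=4
After step 4: p=4, m=4 ← equal!
After step 5: p=4, m=4 ← equal!
After step 6: p=4, m=3
After step 7: p=5, m=3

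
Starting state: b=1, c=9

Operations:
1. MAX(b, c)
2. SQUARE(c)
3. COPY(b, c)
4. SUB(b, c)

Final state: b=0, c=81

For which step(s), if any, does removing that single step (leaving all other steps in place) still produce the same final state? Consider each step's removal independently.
Step(s) 1

Testing removal of each single step:
Without step 1: final = b=0, c=81 (same)
Without step 2: final = b=0, c=9 (different)
Without step 3: final = b=-72, c=81 (different)
Without step 4: final = b=81, c=81 (different)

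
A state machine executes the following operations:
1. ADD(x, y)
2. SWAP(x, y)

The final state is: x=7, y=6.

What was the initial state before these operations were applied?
x=-1, y=7

Working backwards:
Final state: x=7, y=6
Before step 2 (SWAP(x, y)): x=6, y=7
Before step 1 (ADD(x, y)): x=-1, y=7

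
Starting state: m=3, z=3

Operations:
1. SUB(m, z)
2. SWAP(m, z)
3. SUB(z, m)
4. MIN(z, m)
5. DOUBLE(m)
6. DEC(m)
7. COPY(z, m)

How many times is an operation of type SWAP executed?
1

Counting SWAP operations:
Step 2: SWAP(m, z) ← SWAP
Total: 1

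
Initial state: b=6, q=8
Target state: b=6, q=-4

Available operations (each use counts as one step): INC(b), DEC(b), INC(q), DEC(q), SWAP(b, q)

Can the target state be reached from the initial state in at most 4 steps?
No

The target state cannot be reached within 4 steps.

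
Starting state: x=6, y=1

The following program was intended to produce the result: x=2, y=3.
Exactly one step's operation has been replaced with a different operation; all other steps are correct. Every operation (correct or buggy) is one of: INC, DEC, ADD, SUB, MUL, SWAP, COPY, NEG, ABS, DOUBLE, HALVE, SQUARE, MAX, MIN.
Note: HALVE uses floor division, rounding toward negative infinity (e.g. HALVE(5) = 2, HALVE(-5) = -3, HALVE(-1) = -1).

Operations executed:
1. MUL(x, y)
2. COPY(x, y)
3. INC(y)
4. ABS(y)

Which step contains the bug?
Step 1

Trace with buggy code:
Initial: x=6, y=1
After step 1: x=6, y=1
After step 2: x=1, y=1
After step 3: x=1, y=2
After step 4: x=1, y=2
Actual final x=1, y=2 ≠ expected x=2, y=3.
Step 1 is the only position where a single-operation replacement can produce the expected result.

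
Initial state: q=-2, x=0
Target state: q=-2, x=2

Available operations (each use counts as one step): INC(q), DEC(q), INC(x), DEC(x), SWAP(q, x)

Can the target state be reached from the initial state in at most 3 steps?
Yes

Path (2 steps): INC(x) → INC(x)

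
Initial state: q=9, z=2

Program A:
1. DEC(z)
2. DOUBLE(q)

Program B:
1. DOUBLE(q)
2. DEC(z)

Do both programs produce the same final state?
Yes

Program A final state: q=18, z=1
Program B final state: q=18, z=1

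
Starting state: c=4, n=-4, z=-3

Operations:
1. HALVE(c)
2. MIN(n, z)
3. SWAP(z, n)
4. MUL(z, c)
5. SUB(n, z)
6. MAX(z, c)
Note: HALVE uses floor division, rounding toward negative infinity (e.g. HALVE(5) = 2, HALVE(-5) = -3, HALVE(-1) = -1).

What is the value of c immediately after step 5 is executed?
c = 2

Tracing c through execution:
Initial: c = 4
After step 1 (HALVE(c)): c = 2
After step 2 (MIN(n, z)): c = 2
After step 3 (SWAP(z, n)): c = 2
After step 4 (MUL(z, c)): c = 2
After step 5 (SUB(n, z)): c = 2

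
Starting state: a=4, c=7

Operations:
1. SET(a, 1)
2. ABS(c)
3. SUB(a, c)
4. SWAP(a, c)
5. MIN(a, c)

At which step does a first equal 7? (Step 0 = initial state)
Step 4

Tracing a:
Initial: a = 4
After step 1: a = 1
After step 2: a = 1
After step 3: a = -6
After step 4: a = 7 ← first occurrence
After step 5: a = -6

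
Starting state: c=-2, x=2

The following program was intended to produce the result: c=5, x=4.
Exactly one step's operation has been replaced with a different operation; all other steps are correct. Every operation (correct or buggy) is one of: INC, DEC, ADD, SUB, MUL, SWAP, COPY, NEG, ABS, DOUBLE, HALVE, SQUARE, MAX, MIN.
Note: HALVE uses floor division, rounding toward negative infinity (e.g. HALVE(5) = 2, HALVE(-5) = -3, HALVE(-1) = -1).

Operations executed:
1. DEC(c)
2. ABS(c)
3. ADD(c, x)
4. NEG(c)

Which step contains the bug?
Step 4

Trace with buggy code:
Initial: c=-2, x=2
After step 1: c=-3, x=2
After step 2: c=3, x=2
After step 3: c=5, x=2
After step 4: c=-5, x=2
Actual final c=-5, x=2 ≠ expected c=5, x=4.
Step 4 is the only position where a single-operation replacement can produce the expected result.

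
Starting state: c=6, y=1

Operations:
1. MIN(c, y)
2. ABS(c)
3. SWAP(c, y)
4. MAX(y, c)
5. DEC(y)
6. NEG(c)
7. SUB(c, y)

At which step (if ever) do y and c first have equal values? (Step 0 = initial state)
Step 1

y and c first become equal after step 1.

Comparing values at each step:
Initial: y=1, c=6
After step 1: y=1, c=1 ← equal!
After step 2: y=1, c=1 ← equal!
After step 3: y=1, c=1 ← equal!
After step 4: y=1, c=1 ← equal!
After step 5: y=0, c=1
After step 6: y=0, c=-1
After step 7: y=0, c=-1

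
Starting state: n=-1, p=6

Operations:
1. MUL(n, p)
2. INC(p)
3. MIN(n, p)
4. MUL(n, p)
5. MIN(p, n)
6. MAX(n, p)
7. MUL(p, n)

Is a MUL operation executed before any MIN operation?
Yes

First MUL: step 1
First MIN: step 3
Since 1 < 3, MUL comes first.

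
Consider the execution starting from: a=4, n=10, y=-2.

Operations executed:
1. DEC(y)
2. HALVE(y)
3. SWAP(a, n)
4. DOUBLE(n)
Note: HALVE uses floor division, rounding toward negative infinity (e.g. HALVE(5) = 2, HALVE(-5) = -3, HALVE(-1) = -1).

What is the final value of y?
y = -2

Tracing execution:
Step 1: DEC(y) → y = -3
Step 2: HALVE(y) → y = -2
Step 3: SWAP(a, n) → y = -2
Step 4: DOUBLE(n) → y = -2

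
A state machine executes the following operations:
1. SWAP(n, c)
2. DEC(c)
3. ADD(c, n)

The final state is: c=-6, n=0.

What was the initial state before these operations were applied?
c=0, n=-5

Working backwards:
Final state: c=-6, n=0
Before step 3 (ADD(c, n)): c=-6, n=0
Before step 2 (DEC(c)): c=-5, n=0
Before step 1 (SWAP(n, c)): c=0, n=-5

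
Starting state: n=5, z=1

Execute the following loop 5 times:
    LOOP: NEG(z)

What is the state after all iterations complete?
n=5, z=-1

Iteration trace:
Start: n=5, z=1
After iteration 1: n=5, z=-1
After iteration 2: n=5, z=1
After iteration 3: n=5, z=-1
After iteration 4: n=5, z=1
After iteration 5: n=5, z=-1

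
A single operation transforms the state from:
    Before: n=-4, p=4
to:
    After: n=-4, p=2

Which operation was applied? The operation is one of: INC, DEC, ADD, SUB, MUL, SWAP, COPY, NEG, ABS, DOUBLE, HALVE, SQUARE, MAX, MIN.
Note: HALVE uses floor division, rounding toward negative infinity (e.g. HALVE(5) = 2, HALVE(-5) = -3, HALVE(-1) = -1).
HALVE(p)

Analyzing the change:
Before: n=-4, p=4
After: n=-4, p=2
Variable p changed from 4 to 2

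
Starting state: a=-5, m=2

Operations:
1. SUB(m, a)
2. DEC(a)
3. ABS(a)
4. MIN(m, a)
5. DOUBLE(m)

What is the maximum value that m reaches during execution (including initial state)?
12

Values of m at each step:
Initial: m = 2
After step 1: m = 7
After step 2: m = 7
After step 3: m = 7
After step 4: m = 6
After step 5: m = 12 ← maximum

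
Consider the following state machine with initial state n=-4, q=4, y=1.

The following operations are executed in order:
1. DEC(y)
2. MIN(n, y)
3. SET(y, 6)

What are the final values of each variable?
{n: -4, q: 4, y: 6}

Step-by-step execution:
Initial: n=-4, q=4, y=1
After step 1 (DEC(y)): n=-4, q=4, y=0
After step 2 (MIN(n, y)): n=-4, q=4, y=0
After step 3 (SET(y, 6)): n=-4, q=4, y=6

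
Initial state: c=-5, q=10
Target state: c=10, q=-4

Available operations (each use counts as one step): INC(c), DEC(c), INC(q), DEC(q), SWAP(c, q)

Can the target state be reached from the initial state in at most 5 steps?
Yes

Path (2 steps): INC(c) → SWAP(c, q)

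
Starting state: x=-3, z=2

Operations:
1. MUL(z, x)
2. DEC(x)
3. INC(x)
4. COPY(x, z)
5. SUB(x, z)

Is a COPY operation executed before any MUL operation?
No

First COPY: step 4
First MUL: step 1
Since 4 > 1, MUL comes first.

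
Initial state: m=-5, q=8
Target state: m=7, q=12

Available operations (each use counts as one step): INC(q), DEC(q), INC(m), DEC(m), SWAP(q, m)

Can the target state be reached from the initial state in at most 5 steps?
No

The target state cannot be reached within 5 steps.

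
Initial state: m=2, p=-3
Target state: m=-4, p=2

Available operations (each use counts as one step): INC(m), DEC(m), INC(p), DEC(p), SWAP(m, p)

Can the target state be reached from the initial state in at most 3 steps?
Yes

Path (2 steps): DEC(p) → SWAP(m, p)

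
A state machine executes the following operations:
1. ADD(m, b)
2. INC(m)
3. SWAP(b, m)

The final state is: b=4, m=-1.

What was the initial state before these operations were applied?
b=-1, m=4

Working backwards:
Final state: b=4, m=-1
Before step 3 (SWAP(b, m)): b=-1, m=4
Before step 2 (INC(m)): b=-1, m=3
Before step 1 (ADD(m, b)): b=-1, m=4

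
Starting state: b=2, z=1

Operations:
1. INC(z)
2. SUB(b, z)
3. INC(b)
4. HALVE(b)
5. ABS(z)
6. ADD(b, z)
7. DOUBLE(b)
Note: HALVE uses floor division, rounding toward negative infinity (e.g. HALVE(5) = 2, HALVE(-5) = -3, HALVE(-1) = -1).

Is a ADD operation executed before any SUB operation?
No

First ADD: step 6
First SUB: step 2
Since 6 > 2, SUB comes first.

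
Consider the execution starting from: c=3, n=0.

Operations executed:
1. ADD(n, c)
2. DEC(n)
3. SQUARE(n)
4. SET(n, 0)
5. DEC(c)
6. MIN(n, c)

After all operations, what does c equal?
c = 2

Tracing execution:
Step 1: ADD(n, c) → c = 3
Step 2: DEC(n) → c = 3
Step 3: SQUARE(n) → c = 3
Step 4: SET(n, 0) → c = 3
Step 5: DEC(c) → c = 2
Step 6: MIN(n, c) → c = 2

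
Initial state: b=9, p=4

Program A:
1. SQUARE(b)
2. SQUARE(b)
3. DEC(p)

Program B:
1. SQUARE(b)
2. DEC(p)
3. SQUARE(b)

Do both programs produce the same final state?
Yes

Program A final state: b=6561, p=3
Program B final state: b=6561, p=3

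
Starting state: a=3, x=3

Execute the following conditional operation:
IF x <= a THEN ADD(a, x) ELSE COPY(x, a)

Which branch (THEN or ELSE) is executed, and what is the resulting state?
Branch: THEN, Final state: a=6, x=3

Evaluating condition: x <= a
x = 3, a = 3
Condition is True, so THEN branch executes
After ADD(a, x): a=6, x=3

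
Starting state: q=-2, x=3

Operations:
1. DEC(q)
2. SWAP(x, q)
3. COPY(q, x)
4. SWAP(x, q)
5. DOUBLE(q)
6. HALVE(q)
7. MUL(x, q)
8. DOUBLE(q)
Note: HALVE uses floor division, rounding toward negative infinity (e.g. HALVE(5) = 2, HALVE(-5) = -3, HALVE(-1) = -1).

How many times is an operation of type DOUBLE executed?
2

Counting DOUBLE operations:
Step 5: DOUBLE(q) ← DOUBLE
Step 8: DOUBLE(q) ← DOUBLE
Total: 2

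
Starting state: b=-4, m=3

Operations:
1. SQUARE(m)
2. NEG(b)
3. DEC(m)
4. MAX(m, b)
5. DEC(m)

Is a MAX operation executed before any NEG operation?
No

First MAX: step 4
First NEG: step 2
Since 4 > 2, NEG comes first.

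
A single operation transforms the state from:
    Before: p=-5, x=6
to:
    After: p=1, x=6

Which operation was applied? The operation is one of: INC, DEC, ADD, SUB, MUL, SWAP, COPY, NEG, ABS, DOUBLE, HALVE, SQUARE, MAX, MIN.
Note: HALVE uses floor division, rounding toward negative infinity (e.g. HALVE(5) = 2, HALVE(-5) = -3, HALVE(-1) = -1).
ADD(p, x)

Analyzing the change:
Before: p=-5, x=6
After: p=1, x=6
Variable p changed from -5 to 1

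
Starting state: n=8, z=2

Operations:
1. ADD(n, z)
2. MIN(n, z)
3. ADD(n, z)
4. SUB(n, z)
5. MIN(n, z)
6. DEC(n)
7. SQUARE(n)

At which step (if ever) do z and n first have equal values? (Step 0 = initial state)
Step 2

z and n first become equal after step 2.

Comparing values at each step:
Initial: z=2, n=8
After step 1: z=2, n=10
After step 2: z=2, n=2 ← equal!
After step 3: z=2, n=4
After step 4: z=2, n=2 ← equal!
After step 5: z=2, n=2 ← equal!
After step 6: z=2, n=1
After step 7: z=2, n=1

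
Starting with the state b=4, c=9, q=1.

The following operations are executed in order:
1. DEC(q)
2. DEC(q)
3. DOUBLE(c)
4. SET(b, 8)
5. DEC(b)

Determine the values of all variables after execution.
{b: 7, c: 18, q: -1}

Step-by-step execution:
Initial: b=4, c=9, q=1
After step 1 (DEC(q)): b=4, c=9, q=0
After step 2 (DEC(q)): b=4, c=9, q=-1
After step 3 (DOUBLE(c)): b=4, c=18, q=-1
After step 4 (SET(b, 8)): b=8, c=18, q=-1
After step 5 (DEC(b)): b=7, c=18, q=-1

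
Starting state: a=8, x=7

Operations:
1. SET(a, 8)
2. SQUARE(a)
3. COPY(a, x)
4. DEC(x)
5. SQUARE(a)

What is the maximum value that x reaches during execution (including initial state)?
7

Values of x at each step:
Initial: x = 7 ← maximum
After step 1: x = 7
After step 2: x = 7
After step 3: x = 7
After step 4: x = 6
After step 5: x = 6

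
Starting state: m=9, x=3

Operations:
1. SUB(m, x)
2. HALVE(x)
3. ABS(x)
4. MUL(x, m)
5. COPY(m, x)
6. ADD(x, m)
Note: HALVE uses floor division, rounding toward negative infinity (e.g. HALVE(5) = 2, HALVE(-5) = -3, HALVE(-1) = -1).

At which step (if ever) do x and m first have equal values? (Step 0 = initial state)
Step 4

x and m first become equal after step 4.

Comparing values at each step:
Initial: x=3, m=9
After step 1: x=3, m=6
After step 2: x=1, m=6
After step 3: x=1, m=6
After step 4: x=6, m=6 ← equal!
After step 5: x=6, m=6 ← equal!
After step 6: x=12, m=6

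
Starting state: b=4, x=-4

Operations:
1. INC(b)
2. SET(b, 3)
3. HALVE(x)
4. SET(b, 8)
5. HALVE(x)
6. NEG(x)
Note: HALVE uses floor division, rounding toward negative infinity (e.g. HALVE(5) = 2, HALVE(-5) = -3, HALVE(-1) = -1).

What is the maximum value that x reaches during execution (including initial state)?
1

Values of x at each step:
Initial: x = -4
After step 1: x = -4
After step 2: x = -4
After step 3: x = -2
After step 4: x = -2
After step 5: x = -1
After step 6: x = 1 ← maximum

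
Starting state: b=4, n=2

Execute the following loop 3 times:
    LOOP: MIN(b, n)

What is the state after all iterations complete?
b=2, n=2

Iteration trace:
Start: b=4, n=2
After iteration 1: b=2, n=2
After iteration 2: b=2, n=2
After iteration 3: b=2, n=2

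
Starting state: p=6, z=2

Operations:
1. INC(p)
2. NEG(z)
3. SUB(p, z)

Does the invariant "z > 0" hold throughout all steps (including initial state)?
No, violated after step 2

The invariant is violated after step 2.

State at each step:
Initial: p=6, z=2
After step 1: p=7, z=2
After step 2: p=7, z=-2
After step 3: p=9, z=-2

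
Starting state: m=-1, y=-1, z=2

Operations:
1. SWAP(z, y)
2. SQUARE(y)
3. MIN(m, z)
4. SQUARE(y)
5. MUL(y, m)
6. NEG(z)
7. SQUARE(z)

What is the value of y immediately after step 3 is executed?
y = 4

Tracing y through execution:
Initial: y = -1
After step 1 (SWAP(z, y)): y = 2
After step 2 (SQUARE(y)): y = 4
After step 3 (MIN(m, z)): y = 4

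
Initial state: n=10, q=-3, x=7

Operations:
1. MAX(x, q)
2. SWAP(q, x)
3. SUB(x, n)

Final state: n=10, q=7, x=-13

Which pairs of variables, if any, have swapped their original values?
None

Comparing initial and final values:
x: 7 → -13
n: 10 → 10
q: -3 → 7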